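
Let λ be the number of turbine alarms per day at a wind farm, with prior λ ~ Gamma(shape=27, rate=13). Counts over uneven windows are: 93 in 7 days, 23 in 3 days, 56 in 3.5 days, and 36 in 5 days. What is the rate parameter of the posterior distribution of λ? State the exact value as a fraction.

Total count: 93 + 23 + 56 + 36 = 208.
Total exposure: 7 + 3 + 3.5 + 5 = 18.5 days.
The Gamma prior is conjugate for the Poisson rate, so λ | data ~ Gamma(27+208, 13+18.5) = Gamma(235, 63/2).

63/2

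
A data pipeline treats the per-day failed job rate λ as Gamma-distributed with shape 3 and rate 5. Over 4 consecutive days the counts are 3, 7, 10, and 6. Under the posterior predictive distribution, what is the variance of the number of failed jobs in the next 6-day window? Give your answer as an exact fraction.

290/9

Total count: 3 + 7 + 10 + 6 = 26.
Total exposure: 4 days.
By Gamma–Poisson conjugacy, the posterior is Gamma(α + Σx, β + Σt) = Gamma(3 + 26, 5 + 4) = Gamma(29, 9).
The posterior predictive for a window of length T is Negative Binomial with variance T·α'·(β'+T)/β'² = 6·29·15/81 = 290/9.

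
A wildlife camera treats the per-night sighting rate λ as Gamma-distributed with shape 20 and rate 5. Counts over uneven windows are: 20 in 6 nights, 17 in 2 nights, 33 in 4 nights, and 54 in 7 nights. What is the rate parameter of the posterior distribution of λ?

Total count: 20 + 17 + 33 + 54 = 124.
Total exposure: 6 + 2 + 4 + 7 = 19 nights.
The Gamma prior is conjugate for the Poisson rate, so λ | data ~ Gamma(20+124, 5+19) = Gamma(144, 24).

24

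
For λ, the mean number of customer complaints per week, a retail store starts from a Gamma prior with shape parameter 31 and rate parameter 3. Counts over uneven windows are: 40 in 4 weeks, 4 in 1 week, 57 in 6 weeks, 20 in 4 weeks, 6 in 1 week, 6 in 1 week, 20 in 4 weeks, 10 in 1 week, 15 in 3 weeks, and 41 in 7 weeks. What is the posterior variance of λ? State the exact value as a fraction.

10/49

Total count: 40 + 4 + 57 + 20 + 6 + 6 + 20 + 10 + 15 + 41 = 219.
Total exposure: 4 + 1 + 6 + 4 + 1 + 1 + 4 + 1 + 3 + 7 = 32 weeks.
Posterior: α' = 31 + 219 = 250, β' = 3 + 32 = 35.
Posterior variance = α'/β'² = 250/1225 = 10/49.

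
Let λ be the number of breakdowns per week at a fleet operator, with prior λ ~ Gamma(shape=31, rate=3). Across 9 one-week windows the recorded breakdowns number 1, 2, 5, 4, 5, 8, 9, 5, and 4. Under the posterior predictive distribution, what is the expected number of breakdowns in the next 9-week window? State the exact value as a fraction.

111/2

Total count: 1 + 2 + 5 + 4 + 5 + 8 + 9 + 5 + 4 = 43.
Total exposure: 9 weeks.
Conjugate update: add total count to the shape and total exposure to the rate, giving Gamma(74, 12).
Predictive mean over a 9-week window = T·E[λ|data] = 9·74/12 = 111/2.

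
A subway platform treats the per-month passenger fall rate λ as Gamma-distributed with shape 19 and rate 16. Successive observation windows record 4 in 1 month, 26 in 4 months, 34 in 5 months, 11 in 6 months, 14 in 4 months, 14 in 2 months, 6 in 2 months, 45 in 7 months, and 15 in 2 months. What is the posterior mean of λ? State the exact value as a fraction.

188/49

Total count: 4 + 26 + 34 + 11 + 14 + 14 + 6 + 45 + 15 = 169.
Total exposure: 1 + 4 + 5 + 6 + 4 + 2 + 2 + 7 + 2 = 33 months.
Gamma(α, β) with Poisson data over total exposure Σt gives posterior Gamma(α+Σx, β+Σt) = Gamma(188, 49).
Posterior mean = α'/β' = 188/49.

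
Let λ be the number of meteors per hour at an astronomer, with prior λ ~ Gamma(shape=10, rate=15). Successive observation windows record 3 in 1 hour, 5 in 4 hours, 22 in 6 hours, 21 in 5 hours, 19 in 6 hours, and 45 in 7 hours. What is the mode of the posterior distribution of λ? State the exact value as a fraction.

Total count: 3 + 5 + 22 + 21 + 19 + 45 = 115.
Total exposure: 1 + 4 + 6 + 5 + 6 + 7 = 29 hours.
Gamma(α, β) with Poisson data over total exposure Σt gives posterior Gamma(α+Σx, β+Σt) = Gamma(125, 44).
Posterior mode = (α'−1)/β' = 124/44 = 31/11.

31/11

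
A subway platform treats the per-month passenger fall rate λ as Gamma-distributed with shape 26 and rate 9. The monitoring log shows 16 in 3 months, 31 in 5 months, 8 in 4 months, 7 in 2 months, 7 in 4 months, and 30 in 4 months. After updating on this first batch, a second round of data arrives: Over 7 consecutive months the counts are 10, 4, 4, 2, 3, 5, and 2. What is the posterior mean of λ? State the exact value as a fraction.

Total count: 16 + 31 + 8 + 7 + 7 + 30 = 99.
Total exposure: 3 + 5 + 4 + 2 + 4 + 4 = 22 months.
After the first batch: Gamma(26 + 99, 9 + 22) = Gamma(125, 31).
Total count: 10 + 4 + 4 + 2 + 3 + 5 + 2 = 30.
Total exposure: 7 months.
After the second batch: Gamma(125 + 30, 31 + 7) = Gamma(155, 38).
Posterior mean = α'/β' = 155/38.

155/38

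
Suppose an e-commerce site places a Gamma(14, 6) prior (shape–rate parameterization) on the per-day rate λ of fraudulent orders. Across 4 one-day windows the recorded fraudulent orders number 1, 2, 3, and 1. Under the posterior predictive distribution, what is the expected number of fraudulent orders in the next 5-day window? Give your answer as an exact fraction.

Total count: 1 + 2 + 3 + 1 = 7.
Total exposure: 4 days.
Posterior: α' = 14 + 7 = 21, β' = 6 + 4 = 10.
Predictive mean over a 5-day window = T·E[λ|data] = 5·21/10 = 21/2.

21/2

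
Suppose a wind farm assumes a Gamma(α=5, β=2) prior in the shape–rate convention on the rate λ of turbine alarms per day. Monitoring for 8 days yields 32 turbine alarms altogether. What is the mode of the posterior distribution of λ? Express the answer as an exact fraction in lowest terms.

18/5

Total count 32 over total exposure 8 days.
The Gamma prior is conjugate for the Poisson rate, so λ | data ~ Gamma(5+32, 2+8) = Gamma(37, 10).
Posterior mode = (α'−1)/β' = 36/10 = 18/5.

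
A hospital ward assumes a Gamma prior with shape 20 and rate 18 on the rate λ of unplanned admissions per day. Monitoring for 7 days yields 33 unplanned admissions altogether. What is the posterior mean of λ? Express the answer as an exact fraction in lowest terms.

53/25

Total count 33 over total exposure 7 days.
Gamma(α, β) with Poisson data over total exposure Σt gives posterior Gamma(α+Σx, β+Σt) = Gamma(53, 25).
Posterior mean = α'/β' = 53/25.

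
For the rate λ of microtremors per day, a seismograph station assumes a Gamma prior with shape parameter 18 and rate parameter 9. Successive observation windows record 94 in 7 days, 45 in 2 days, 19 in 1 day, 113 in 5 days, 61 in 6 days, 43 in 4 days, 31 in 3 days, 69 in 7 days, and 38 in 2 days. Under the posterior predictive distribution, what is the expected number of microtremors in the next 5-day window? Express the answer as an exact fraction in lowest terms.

Total count: 94 + 45 + 19 + 113 + 61 + 43 + 31 + 69 + 38 = 513.
Total exposure: 7 + 2 + 1 + 5 + 6 + 4 + 3 + 7 + 2 = 37 days.
Conjugate update: add total count to the shape and total exposure to the rate, giving Gamma(531, 46).
Predictive mean over a 5-day window = T·E[λ|data] = 5·531/46 = 2655/46.

2655/46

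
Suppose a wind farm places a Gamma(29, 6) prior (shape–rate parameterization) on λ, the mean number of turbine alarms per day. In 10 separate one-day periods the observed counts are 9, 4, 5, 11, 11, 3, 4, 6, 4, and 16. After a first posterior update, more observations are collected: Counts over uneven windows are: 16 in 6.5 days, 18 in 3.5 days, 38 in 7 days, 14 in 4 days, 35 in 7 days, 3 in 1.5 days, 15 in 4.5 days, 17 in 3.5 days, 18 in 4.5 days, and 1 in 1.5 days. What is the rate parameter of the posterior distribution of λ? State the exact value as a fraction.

Total count: 9 + 4 + 5 + 11 + 11 + 3 + 4 + 6 + 4 + 16 = 73.
Total exposure: 10 days.
After the first batch: Gamma(29 + 73, 6 + 10) = Gamma(102, 16).
Total count: 16 + 18 + 38 + 14 + 35 + 3 + 15 + 17 + 18 + 1 = 175.
Total exposure: 6.5 + 3.5 + 7 + 4 + 7 + 1.5 + 4.5 + 3.5 + 4.5 + 1.5 = 43.5 days.
After the second batch: Gamma(102 + 175, 16 + 43.5) = Gamma(277, 119/2).

119/2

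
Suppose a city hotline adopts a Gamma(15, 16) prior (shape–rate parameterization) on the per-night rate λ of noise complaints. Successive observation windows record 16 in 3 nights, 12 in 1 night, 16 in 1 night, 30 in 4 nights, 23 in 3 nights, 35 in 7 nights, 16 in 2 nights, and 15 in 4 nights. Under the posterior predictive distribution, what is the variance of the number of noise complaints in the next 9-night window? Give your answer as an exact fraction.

Total count: 16 + 12 + 16 + 30 + 23 + 35 + 16 + 15 = 163.
Total exposure: 3 + 1 + 1 + 4 + 3 + 7 + 2 + 4 = 25 nights.
The Gamma prior is conjugate for the Poisson rate, so λ | data ~ Gamma(15+163, 16+25) = Gamma(178, 41).
The posterior predictive for a window of length T is Negative Binomial with variance T·α'·(β'+T)/β'² = 9·178·50/1681 = 80100/1681.

80100/1681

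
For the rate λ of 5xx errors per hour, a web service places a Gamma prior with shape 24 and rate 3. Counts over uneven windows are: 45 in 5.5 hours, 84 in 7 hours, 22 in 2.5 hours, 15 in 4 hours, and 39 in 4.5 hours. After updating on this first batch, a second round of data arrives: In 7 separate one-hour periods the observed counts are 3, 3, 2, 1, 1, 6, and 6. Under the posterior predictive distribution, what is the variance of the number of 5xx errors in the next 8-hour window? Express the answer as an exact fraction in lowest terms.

Total count: 45 + 84 + 22 + 15 + 39 = 205.
Total exposure: 5.5 + 7 + 2.5 + 4 + 4.5 = 23.5 hours.
After the first batch: Gamma(24 + 205, 3 + 23.5) = Gamma(229, 53/2).
Total count: 3 + 3 + 2 + 1 + 1 + 6 + 6 = 22.
Total exposure: 7 hours.
After the second batch: Gamma(229 + 22, 53/2 + 7) = Gamma(251, 67/2).
The posterior predictive for a window of length T is Negative Binomial with variance T·α'·(β'+T)/β'² = 8·251·(83/2)/(4489/4) = 333328/4489.

333328/4489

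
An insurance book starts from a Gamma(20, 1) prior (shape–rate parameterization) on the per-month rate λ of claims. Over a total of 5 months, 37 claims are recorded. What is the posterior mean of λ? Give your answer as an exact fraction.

19/2

Total count 37 over total exposure 5 months.
Posterior: α' = 20 + 37 = 57, β' = 1 + 5 = 6.
Posterior mean = α'/β' = 57/6 = 19/2.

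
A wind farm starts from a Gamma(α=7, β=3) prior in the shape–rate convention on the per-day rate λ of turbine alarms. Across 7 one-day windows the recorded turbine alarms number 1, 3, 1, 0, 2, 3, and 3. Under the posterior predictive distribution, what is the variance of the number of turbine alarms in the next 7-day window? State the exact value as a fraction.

Total count: 1 + 3 + 1 + 0 + 2 + 3 + 3 = 13.
Total exposure: 7 days.
The Gamma prior is conjugate for the Poisson rate, so λ | data ~ Gamma(7+13, 3+7) = Gamma(20, 10).
The posterior predictive for a window of length T is Negative Binomial with variance T·α'·(β'+T)/β'² = 7·20·17/100 = 119/5.

119/5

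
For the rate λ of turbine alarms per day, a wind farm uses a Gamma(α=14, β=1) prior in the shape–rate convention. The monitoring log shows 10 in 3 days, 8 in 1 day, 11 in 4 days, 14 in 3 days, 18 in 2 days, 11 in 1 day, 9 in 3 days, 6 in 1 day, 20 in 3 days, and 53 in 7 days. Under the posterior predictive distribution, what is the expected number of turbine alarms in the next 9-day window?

54

Total count: 10 + 8 + 11 + 14 + 18 + 11 + 9 + 6 + 20 + 53 = 160.
Total exposure: 3 + 1 + 4 + 3 + 2 + 1 + 3 + 1 + 3 + 7 = 28 days.
Gamma(α, β) with Poisson data over total exposure Σt gives posterior Gamma(α+Σx, β+Σt) = Gamma(174, 29).
Predictive mean over a 9-day window = T·E[λ|data] = 9·174/29 = 54.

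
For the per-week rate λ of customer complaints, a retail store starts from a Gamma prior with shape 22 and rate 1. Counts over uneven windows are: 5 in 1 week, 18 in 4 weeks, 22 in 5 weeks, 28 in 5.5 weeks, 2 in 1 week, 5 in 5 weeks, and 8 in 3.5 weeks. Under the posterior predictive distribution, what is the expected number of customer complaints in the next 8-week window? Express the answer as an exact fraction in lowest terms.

440/13

Total count: 5 + 18 + 22 + 28 + 2 + 5 + 8 = 88.
Total exposure: 1 + 4 + 5 + 5.5 + 1 + 5 + 3.5 = 25 weeks.
The Gamma prior is conjugate for the Poisson rate, so λ | data ~ Gamma(22+88, 1+25) = Gamma(110, 26).
Predictive mean over an 8-week window = T·E[λ|data] = 8·110/26 = 440/13.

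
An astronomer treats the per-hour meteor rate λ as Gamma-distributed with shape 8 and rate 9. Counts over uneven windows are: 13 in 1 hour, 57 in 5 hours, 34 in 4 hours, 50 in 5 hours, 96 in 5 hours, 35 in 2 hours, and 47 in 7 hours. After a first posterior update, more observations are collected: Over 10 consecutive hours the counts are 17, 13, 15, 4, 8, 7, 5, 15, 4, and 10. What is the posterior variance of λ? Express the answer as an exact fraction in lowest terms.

73/384

Total count: 13 + 57 + 34 + 50 + 96 + 35 + 47 = 332.
Total exposure: 1 + 5 + 4 + 5 + 5 + 2 + 7 = 29 hours.
After the first batch: Gamma(8 + 332, 9 + 29) = Gamma(340, 38).
Total count: 17 + 13 + 15 + 4 + 8 + 7 + 5 + 15 + 4 + 10 = 98.
Total exposure: 10 hours.
After the second batch: Gamma(340 + 98, 38 + 10) = Gamma(438, 48).
Posterior variance = α'/β'² = 438/2304 = 73/384.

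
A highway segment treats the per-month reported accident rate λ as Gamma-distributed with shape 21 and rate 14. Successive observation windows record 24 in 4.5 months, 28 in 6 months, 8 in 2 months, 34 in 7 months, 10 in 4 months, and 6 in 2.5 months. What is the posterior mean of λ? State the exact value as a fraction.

Total count: 24 + 28 + 8 + 34 + 10 + 6 = 110.
Total exposure: 4.5 + 6 + 2 + 7 + 4 + 2.5 = 26 months.
Posterior: α' = 21 + 110 = 131, β' = 14 + 26 = 40.
Posterior mean = α'/β' = 131/40.

131/40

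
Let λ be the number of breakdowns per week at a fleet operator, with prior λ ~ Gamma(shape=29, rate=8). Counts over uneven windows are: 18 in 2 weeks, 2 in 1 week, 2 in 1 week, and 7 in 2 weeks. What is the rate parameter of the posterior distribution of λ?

Total count: 18 + 2 + 2 + 7 = 29.
Total exposure: 2 + 1 + 1 + 2 = 6 weeks.
By Gamma–Poisson conjugacy, the posterior is Gamma(α + Σx, β + Σt) = Gamma(29 + 29, 8 + 6) = Gamma(58, 14).

14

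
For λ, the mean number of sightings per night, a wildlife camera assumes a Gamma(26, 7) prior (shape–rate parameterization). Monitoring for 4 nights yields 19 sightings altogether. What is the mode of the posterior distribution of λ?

4

Total count 19 over total exposure 4 nights.
Posterior: α' = 26 + 19 = 45, β' = 7 + 4 = 11.
Posterior mode = (α'−1)/β' = 44/11 = 4.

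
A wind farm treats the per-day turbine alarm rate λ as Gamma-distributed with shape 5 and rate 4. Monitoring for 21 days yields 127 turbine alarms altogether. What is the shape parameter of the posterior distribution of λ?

132

Total count 127 over total exposure 21 days.
Posterior: α' = 5 + 127 = 132, β' = 4 + 21 = 25.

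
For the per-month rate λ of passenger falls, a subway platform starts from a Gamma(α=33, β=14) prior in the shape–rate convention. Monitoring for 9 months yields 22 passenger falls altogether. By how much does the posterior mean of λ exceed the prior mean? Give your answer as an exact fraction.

11/322

Total count 22 over total exposure 9 months.
The Gamma prior is conjugate for the Poisson rate, so λ | data ~ Gamma(33+22, 14+9) = Gamma(55, 23).
Posterior mean = 55/23 = 55/23; prior mean = 33/14 = 33/14. Difference = 55/23 − 33/14 = 11/322.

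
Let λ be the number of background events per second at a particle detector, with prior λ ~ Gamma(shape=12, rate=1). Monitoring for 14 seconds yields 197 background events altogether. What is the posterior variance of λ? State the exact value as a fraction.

Total count 197 over total exposure 14 seconds.
Posterior: α' = 12 + 197 = 209, β' = 1 + 14 = 15.
Posterior variance = α'/β'² = 209/225.

209/225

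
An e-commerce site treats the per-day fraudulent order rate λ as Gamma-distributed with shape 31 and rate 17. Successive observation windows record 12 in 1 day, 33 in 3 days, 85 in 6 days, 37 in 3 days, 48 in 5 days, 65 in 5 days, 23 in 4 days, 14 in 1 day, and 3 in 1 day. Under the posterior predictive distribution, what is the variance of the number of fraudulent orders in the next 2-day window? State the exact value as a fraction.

8424/529

Total count: 12 + 33 + 85 + 37 + 48 + 65 + 23 + 14 + 3 = 320.
Total exposure: 1 + 3 + 6 + 3 + 5 + 5 + 4 + 1 + 1 = 29 days.
By Gamma–Poisson conjugacy, the posterior is Gamma(α + Σx, β + Σt) = Gamma(31 + 320, 17 + 29) = Gamma(351, 46).
The posterior predictive for a window of length T is Negative Binomial with variance T·α'·(β'+T)/β'² = 2·351·48/2116 = 8424/529.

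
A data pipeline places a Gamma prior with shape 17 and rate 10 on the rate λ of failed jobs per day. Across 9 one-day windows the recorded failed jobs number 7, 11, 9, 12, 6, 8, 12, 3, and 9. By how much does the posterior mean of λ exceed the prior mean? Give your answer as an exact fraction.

Total count: 7 + 11 + 9 + 12 + 6 + 8 + 12 + 3 + 9 = 77.
Total exposure: 9 days.
Posterior: α' = 17 + 77 = 94, β' = 10 + 9 = 19.
Posterior mean = 94/19 = 94/19; prior mean = 17/10 = 17/10. Difference = 94/19 − 17/10 = 617/190.

617/190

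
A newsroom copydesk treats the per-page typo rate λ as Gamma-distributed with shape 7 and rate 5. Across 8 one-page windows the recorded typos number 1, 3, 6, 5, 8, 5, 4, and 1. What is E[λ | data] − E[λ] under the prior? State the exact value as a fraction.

109/65

Total count: 1 + 3 + 6 + 5 + 8 + 5 + 4 + 1 = 33.
Total exposure: 8 pages.
Conjugate update: add total count to the shape and total exposure to the rate, giving Gamma(40, 13).
Posterior mean = 40/13 = 40/13; prior mean = 7/5 = 7/5. Difference = 40/13 − 7/5 = 109/65.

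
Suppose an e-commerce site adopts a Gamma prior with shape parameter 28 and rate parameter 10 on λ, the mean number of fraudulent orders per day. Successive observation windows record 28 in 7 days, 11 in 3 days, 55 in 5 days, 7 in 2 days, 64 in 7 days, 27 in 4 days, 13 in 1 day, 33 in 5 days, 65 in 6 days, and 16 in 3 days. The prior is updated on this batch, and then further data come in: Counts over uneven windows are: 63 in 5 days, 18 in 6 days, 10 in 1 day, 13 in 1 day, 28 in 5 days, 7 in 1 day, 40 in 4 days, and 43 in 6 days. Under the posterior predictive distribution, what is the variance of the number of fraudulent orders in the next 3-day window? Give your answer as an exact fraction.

Total count: 28 + 11 + 55 + 7 + 64 + 27 + 13 + 33 + 65 + 16 = 319.
Total exposure: 7 + 3 + 5 + 2 + 7 + 4 + 1 + 5 + 6 + 3 = 43 days.
After the first batch: Gamma(28 + 319, 10 + 43) = Gamma(347, 53).
Total count: 63 + 18 + 10 + 13 + 28 + 7 + 40 + 43 = 222.
Total exposure: 5 + 6 + 1 + 1 + 5 + 1 + 4 + 6 = 29 days.
After the second batch: Gamma(347 + 222, 53 + 29) = Gamma(569, 82).
The posterior predictive for a window of length T is Negative Binomial with variance T·α'·(β'+T)/β'² = 3·569·85/6724 = 145095/6724.

145095/6724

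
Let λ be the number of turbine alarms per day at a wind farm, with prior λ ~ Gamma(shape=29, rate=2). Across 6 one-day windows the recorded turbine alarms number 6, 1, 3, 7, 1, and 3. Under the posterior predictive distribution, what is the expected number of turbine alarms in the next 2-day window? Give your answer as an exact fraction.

25/2

Total count: 6 + 1 + 3 + 7 + 1 + 3 = 21.
Total exposure: 6 days.
Gamma(α, β) with Poisson data over total exposure Σt gives posterior Gamma(α+Σx, β+Σt) = Gamma(50, 8).
Predictive mean over a 2-day window = T·E[λ|data] = 2·50/8 = 25/2.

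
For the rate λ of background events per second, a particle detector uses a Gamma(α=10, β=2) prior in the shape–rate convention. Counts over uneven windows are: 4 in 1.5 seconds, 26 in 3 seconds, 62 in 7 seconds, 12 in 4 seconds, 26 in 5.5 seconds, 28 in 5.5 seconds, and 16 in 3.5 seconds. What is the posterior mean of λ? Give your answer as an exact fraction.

23/4

Total count: 4 + 26 + 62 + 12 + 26 + 28 + 16 = 174.
Total exposure: 1.5 + 3 + 7 + 4 + 5.5 + 5.5 + 3.5 = 30 seconds.
Conjugate update: add total count to the shape and total exposure to the rate, giving Gamma(184, 32).
Posterior mean = α'/β' = 184/32 = 23/4.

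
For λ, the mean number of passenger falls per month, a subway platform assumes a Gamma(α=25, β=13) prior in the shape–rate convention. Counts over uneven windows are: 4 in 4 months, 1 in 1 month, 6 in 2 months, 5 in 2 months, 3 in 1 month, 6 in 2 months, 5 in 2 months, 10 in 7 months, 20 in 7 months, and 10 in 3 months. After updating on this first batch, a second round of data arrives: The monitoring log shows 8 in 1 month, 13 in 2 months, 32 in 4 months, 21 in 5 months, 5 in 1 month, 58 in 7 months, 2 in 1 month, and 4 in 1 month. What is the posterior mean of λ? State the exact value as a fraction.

119/33

Total count: 4 + 1 + 6 + 5 + 3 + 6 + 5 + 10 + 20 + 10 = 70.
Total exposure: 4 + 1 + 2 + 2 + 1 + 2 + 2 + 7 + 7 + 3 = 31 months.
After the first batch: Gamma(25 + 70, 13 + 31) = Gamma(95, 44).
Total count: 8 + 13 + 32 + 21 + 5 + 58 + 2 + 4 = 143.
Total exposure: 1 + 2 + 4 + 5 + 1 + 7 + 1 + 1 = 22 months.
After the second batch: Gamma(95 + 143, 44 + 22) = Gamma(238, 66).
Posterior mean = α'/β' = 238/66 = 119/33.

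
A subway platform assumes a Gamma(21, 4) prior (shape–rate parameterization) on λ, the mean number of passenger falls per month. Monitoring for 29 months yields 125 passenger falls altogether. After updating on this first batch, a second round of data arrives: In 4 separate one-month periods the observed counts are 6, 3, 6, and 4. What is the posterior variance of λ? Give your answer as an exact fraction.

165/1369

Total count 125 over total exposure 29 months.
After the first batch: Gamma(21 + 125, 4 + 29) = Gamma(146, 33).
Total count: 6 + 3 + 6 + 4 = 19.
Total exposure: 4 months.
After the second batch: Gamma(146 + 19, 33 + 4) = Gamma(165, 37).
Posterior variance = α'/β'² = 165/1369.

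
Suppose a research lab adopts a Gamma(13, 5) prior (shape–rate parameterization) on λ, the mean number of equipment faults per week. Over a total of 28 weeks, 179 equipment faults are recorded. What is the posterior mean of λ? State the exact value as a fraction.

Total count 179 over total exposure 28 weeks.
The Gamma prior is conjugate for the Poisson rate, so λ | data ~ Gamma(13+179, 5+28) = Gamma(192, 33).
Posterior mean = α'/β' = 192/33 = 64/11.

64/11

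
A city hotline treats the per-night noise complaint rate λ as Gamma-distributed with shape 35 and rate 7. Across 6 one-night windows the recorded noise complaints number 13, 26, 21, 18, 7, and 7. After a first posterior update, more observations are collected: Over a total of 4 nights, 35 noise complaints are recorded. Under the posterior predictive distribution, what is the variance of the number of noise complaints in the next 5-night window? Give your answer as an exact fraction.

Total count: 13 + 26 + 21 + 18 + 7 + 7 = 92.
Total exposure: 6 nights.
After the first batch: Gamma(35 + 92, 7 + 6) = Gamma(127, 13).
Total count 35 over total exposure 4 nights.
After the second batch: Gamma(127 + 35, 13 + 4) = Gamma(162, 17).
The posterior predictive for a window of length T is Negative Binomial with variance T·α'·(β'+T)/β'² = 5·162·22/289 = 17820/289.

17820/289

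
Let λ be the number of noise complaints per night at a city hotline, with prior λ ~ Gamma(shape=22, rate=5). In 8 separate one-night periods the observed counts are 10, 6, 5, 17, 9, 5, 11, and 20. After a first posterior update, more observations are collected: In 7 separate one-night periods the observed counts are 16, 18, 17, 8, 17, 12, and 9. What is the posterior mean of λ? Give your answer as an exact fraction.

Total count: 10 + 6 + 5 + 17 + 9 + 5 + 11 + 20 = 83.
Total exposure: 8 nights.
After the first batch: Gamma(22 + 83, 5 + 8) = Gamma(105, 13).
Total count: 16 + 18 + 17 + 8 + 17 + 12 + 9 = 97.
Total exposure: 7 nights.
After the second batch: Gamma(105 + 97, 13 + 7) = Gamma(202, 20).
Posterior mean = α'/β' = 202/20 = 101/10.

101/10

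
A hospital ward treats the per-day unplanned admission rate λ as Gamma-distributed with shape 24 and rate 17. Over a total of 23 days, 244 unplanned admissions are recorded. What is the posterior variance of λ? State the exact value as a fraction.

67/400

Total count 244 over total exposure 23 days.
Conjugate update: add total count to the shape and total exposure to the rate, giving Gamma(268, 40).
Posterior variance = α'/β'² = 268/1600 = 67/400.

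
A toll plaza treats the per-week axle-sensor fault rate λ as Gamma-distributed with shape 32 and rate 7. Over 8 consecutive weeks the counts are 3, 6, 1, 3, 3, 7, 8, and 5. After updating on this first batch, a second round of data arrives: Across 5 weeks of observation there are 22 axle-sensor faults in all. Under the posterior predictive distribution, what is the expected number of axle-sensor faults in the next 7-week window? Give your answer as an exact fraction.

63/2

Total count: 3 + 6 + 1 + 3 + 3 + 7 + 8 + 5 = 36.
Total exposure: 8 weeks.
After the first batch: Gamma(32 + 36, 7 + 8) = Gamma(68, 15).
Total count 22 over total exposure 5 weeks.
After the second batch: Gamma(68 + 22, 15 + 5) = Gamma(90, 20).
Predictive mean over a 7-week window = T·E[λ|data] = 7·90/20 = 63/2.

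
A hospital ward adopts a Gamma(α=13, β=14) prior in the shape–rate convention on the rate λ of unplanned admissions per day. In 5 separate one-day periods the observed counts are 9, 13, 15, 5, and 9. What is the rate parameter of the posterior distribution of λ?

19

Total count: 9 + 13 + 15 + 5 + 9 = 51.
Total exposure: 5 days.
Conjugate update: add total count to the shape and total exposure to the rate, giving Gamma(64, 19).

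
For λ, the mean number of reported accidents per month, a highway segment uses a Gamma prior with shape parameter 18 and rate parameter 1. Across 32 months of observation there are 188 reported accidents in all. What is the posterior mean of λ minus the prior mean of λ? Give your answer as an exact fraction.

-388/33

Total count 188 over total exposure 32 months.
By Gamma–Poisson conjugacy, the posterior is Gamma(α + Σx, β + Σt) = Gamma(18 + 188, 1 + 32) = Gamma(206, 33).
Posterior mean = 206/33 = 206/33; prior mean = 18/1 = 18. Difference = 206/33 − 18 = -388/33.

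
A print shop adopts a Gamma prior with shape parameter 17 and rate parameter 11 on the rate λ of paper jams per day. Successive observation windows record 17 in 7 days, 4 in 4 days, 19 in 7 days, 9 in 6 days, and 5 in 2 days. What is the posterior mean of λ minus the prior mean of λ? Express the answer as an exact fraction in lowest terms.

Total count: 17 + 4 + 19 + 9 + 5 = 54.
Total exposure: 7 + 4 + 7 + 6 + 2 = 26 days.
By Gamma–Poisson conjugacy, the posterior is Gamma(α + Σx, β + Σt) = Gamma(17 + 54, 11 + 26) = Gamma(71, 37).
Posterior mean = 71/37 = 71/37; prior mean = 17/11 = 17/11. Difference = 71/37 − 17/11 = 152/407.

152/407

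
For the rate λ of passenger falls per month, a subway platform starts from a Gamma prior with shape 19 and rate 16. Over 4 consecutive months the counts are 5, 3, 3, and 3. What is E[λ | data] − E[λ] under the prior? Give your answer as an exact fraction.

37/80

Total count: 5 + 3 + 3 + 3 = 14.
Total exposure: 4 months.
Conjugate update: add total count to the shape and total exposure to the rate, giving Gamma(33, 20).
Posterior mean = 33/20 = 33/20; prior mean = 19/16 = 19/16. Difference = 33/20 − 19/16 = 37/80.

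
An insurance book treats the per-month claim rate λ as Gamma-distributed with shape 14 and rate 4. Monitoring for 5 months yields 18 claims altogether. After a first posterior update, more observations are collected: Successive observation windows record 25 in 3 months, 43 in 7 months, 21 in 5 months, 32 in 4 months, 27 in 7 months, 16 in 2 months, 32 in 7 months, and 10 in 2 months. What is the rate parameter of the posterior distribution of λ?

Total count 18 over total exposure 5 months.
After the first batch: Gamma(14 + 18, 4 + 5) = Gamma(32, 9).
Total count: 25 + 43 + 21 + 32 + 27 + 16 + 32 + 10 = 206.
Total exposure: 3 + 7 + 5 + 4 + 7 + 2 + 7 + 2 = 37 months.
After the second batch: Gamma(32 + 206, 9 + 37) = Gamma(238, 46).

46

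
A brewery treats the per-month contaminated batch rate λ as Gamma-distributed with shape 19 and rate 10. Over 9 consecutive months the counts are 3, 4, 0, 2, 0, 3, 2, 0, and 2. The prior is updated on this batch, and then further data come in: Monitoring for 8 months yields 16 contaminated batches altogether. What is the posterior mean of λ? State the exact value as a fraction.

Total count: 3 + 4 + 0 + 2 + 0 + 3 + 2 + 0 + 2 = 16.
Total exposure: 9 months.
After the first batch: Gamma(19 + 16, 10 + 9) = Gamma(35, 19).
Total count 16 over total exposure 8 months.
After the second batch: Gamma(35 + 16, 19 + 8) = Gamma(51, 27).
Posterior mean = α'/β' = 51/27 = 17/9.

17/9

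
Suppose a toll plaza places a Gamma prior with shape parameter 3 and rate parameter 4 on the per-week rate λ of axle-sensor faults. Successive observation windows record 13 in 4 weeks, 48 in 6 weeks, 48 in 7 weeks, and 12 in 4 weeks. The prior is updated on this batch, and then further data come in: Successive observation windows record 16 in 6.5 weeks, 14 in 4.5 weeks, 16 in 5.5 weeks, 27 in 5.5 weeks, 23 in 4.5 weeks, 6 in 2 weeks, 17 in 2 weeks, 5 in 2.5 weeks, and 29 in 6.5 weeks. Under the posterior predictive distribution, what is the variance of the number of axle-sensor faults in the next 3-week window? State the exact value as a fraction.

24930/1849

Total count: 13 + 48 + 48 + 12 = 121.
Total exposure: 4 + 6 + 7 + 4 = 21 weeks.
After the first batch: Gamma(3 + 121, 4 + 21) = Gamma(124, 25).
Total count: 16 + 14 + 16 + 27 + 23 + 6 + 17 + 5 + 29 = 153.
Total exposure: 6.5 + 4.5 + 5.5 + 5.5 + 4.5 + 2 + 2 + 2.5 + 6.5 = 39.5 weeks.
After the second batch: Gamma(124 + 153, 25 + 39.5) = Gamma(277, 129/2).
The posterior predictive for a window of length T is Negative Binomial with variance T·α'·(β'+T)/β'² = 3·277·(135/2)/(16641/4) = 24930/1849.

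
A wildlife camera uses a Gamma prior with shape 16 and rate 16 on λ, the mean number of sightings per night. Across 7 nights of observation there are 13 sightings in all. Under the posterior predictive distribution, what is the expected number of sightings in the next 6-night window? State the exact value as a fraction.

174/23

Total count 13 over total exposure 7 nights.
Conjugate update: add total count to the shape and total exposure to the rate, giving Gamma(29, 23).
Predictive mean over a 6-night window = T·E[λ|data] = 6·29/23 = 174/23.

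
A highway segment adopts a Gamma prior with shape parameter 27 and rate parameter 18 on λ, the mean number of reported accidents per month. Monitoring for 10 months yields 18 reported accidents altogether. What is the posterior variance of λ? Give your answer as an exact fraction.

45/784

Total count 18 over total exposure 10 months.
Conjugate update: add total count to the shape and total exposure to the rate, giving Gamma(45, 28).
Posterior variance = α'/β'² = 45/784.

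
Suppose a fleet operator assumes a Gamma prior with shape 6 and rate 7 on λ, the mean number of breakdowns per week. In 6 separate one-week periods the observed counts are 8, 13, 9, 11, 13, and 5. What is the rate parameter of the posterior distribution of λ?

Total count: 8 + 13 + 9 + 11 + 13 + 5 = 59.
Total exposure: 6 weeks.
The Gamma prior is conjugate for the Poisson rate, so λ | data ~ Gamma(6+59, 7+6) = Gamma(65, 13).

13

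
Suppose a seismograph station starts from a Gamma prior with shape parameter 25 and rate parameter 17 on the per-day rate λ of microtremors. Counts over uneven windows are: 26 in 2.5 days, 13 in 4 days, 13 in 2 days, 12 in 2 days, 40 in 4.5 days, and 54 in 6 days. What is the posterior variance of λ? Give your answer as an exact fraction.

Total count: 26 + 13 + 13 + 12 + 40 + 54 = 158.
Total exposure: 2.5 + 4 + 2 + 2 + 4.5 + 6 = 21 days.
Conjugate update: add total count to the shape and total exposure to the rate, giving Gamma(183, 38).
Posterior variance = α'/β'² = 183/1444.

183/1444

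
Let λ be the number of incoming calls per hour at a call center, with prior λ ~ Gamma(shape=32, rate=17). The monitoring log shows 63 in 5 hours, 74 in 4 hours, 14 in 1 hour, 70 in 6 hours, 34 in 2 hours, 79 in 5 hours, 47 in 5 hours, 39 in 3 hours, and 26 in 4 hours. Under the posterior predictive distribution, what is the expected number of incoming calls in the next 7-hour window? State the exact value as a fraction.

1673/26

Total count: 63 + 74 + 14 + 70 + 34 + 79 + 47 + 39 + 26 = 446.
Total exposure: 5 + 4 + 1 + 6 + 2 + 5 + 5 + 3 + 4 = 35 hours.
The Gamma prior is conjugate for the Poisson rate, so λ | data ~ Gamma(32+446, 17+35) = Gamma(478, 52).
Predictive mean over a 7-hour window = T·E[λ|data] = 7·478/52 = 1673/26.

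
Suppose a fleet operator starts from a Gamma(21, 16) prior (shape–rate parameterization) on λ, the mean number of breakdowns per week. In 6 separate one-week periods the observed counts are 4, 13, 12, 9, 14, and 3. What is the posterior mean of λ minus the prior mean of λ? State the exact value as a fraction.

377/176

Total count: 4 + 13 + 12 + 9 + 14 + 3 = 55.
Total exposure: 6 weeks.
The Gamma prior is conjugate for the Poisson rate, so λ | data ~ Gamma(21+55, 16+6) = Gamma(76, 22).
Posterior mean = 76/22 = 38/11; prior mean = 21/16 = 21/16. Difference = 38/11 − 21/16 = 377/176.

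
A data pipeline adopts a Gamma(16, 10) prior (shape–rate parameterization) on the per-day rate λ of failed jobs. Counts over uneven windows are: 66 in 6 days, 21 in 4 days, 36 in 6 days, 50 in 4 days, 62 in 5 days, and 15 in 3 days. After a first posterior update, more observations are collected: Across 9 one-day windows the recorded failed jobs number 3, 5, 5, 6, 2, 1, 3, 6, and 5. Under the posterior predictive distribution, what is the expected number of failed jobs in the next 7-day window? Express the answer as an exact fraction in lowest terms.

Total count: 66 + 21 + 36 + 50 + 62 + 15 = 250.
Total exposure: 6 + 4 + 6 + 4 + 5 + 3 = 28 days.
After the first batch: Gamma(16 + 250, 10 + 28) = Gamma(266, 38).
Total count: 3 + 5 + 5 + 6 + 2 + 1 + 3 + 6 + 5 = 36.
Total exposure: 9 days.
After the second batch: Gamma(266 + 36, 38 + 9) = Gamma(302, 47).
Predictive mean over a 7-day window = T·E[λ|data] = 7·302/47 = 2114/47.

2114/47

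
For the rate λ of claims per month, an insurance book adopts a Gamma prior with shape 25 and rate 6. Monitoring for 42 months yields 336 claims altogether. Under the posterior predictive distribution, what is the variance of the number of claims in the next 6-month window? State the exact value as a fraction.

3249/64

Total count 336 over total exposure 42 months.
The Gamma prior is conjugate for the Poisson rate, so λ | data ~ Gamma(25+336, 6+42) = Gamma(361, 48).
The posterior predictive for a window of length T is Negative Binomial with variance T·α'·(β'+T)/β'² = 6·361·54/2304 = 3249/64.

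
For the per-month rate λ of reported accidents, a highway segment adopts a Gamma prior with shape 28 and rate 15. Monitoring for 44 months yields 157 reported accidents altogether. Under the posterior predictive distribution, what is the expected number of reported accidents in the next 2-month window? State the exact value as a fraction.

Total count 157 over total exposure 44 months.
By Gamma–Poisson conjugacy, the posterior is Gamma(α + Σx, β + Σt) = Gamma(28 + 157, 15 + 44) = Gamma(185, 59).
Predictive mean over a 2-month window = T·E[λ|data] = 2·185/59 = 370/59.

370/59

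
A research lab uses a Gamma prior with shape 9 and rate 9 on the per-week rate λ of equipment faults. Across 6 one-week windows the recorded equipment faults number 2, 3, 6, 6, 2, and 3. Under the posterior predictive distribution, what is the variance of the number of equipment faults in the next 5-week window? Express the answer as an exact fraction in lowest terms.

Total count: 2 + 3 + 6 + 6 + 2 + 3 = 22.
Total exposure: 6 weeks.
Gamma(α, β) with Poisson data over total exposure Σt gives posterior Gamma(α+Σx, β+Σt) = Gamma(31, 15).
The posterior predictive for a window of length T is Negative Binomial with variance T·α'·(β'+T)/β'² = 5·31·20/225 = 124/9.

124/9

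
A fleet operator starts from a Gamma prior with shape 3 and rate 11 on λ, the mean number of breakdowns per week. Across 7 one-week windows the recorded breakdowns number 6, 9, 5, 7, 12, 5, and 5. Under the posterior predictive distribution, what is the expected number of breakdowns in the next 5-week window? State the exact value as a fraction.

Total count: 6 + 9 + 5 + 7 + 12 + 5 + 5 = 49.
Total exposure: 7 weeks.
Conjugate update: add total count to the shape and total exposure to the rate, giving Gamma(52, 18).
Predictive mean over a 5-week window = T·E[λ|data] = 5·52/18 = 130/9.

130/9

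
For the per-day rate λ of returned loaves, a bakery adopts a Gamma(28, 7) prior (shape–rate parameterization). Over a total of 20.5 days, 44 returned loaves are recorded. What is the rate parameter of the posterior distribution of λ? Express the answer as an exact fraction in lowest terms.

55/2

Total count 44 over total exposure 20.5 days.
By Gamma–Poisson conjugacy, the posterior is Gamma(α + Σx, β + Σt) = Gamma(28 + 44, 7 + 20.5) = Gamma(72, 55/2).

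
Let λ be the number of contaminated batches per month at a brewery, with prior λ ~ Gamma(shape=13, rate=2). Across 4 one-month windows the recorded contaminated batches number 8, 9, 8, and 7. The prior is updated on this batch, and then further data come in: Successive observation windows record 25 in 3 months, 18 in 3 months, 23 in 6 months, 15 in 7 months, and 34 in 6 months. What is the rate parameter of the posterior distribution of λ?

Total count: 8 + 9 + 8 + 7 = 32.
Total exposure: 4 months.
After the first batch: Gamma(13 + 32, 2 + 4) = Gamma(45, 6).
Total count: 25 + 18 + 23 + 15 + 34 = 115.
Total exposure: 3 + 3 + 6 + 7 + 6 = 25 months.
After the second batch: Gamma(45 + 115, 6 + 25) = Gamma(160, 31).

31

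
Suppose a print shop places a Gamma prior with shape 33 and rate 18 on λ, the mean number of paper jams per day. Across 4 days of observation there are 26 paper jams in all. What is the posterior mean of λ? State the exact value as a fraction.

Total count 26 over total exposure 4 days.
Conjugate update: add total count to the shape and total exposure to the rate, giving Gamma(59, 22).
Posterior mean = α'/β' = 59/22.

59/22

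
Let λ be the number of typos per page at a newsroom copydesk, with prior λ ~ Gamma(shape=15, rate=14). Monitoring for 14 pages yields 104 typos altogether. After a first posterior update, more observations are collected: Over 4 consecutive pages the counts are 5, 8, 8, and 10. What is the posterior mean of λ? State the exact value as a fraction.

75/16

Total count 104 over total exposure 14 pages.
After the first batch: Gamma(15 + 104, 14 + 14) = Gamma(119, 28).
Total count: 5 + 8 + 8 + 10 = 31.
Total exposure: 4 pages.
After the second batch: Gamma(119 + 31, 28 + 4) = Gamma(150, 32).
Posterior mean = α'/β' = 150/32 = 75/16.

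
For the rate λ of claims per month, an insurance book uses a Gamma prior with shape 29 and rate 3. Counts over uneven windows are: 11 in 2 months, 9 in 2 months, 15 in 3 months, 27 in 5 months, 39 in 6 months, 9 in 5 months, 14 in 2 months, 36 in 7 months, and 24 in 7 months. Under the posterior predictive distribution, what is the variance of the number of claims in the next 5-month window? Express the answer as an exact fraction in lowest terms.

16685/588

Total count: 11 + 9 + 15 + 27 + 39 + 9 + 14 + 36 + 24 = 184.
Total exposure: 2 + 2 + 3 + 5 + 6 + 5 + 2 + 7 + 7 = 39 months.
Conjugate update: add total count to the shape and total exposure to the rate, giving Gamma(213, 42).
The posterior predictive for a window of length T is Negative Binomial with variance T·α'·(β'+T)/β'² = 5·213·47/1764 = 16685/588.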